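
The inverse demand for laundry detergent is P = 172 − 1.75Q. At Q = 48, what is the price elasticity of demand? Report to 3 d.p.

At Q = 48, P = 172 − 1.75(48) = 88.00.
dP/dQ = −1.75, so dQ/dP = 1/(−1.75) = -0.571.
ε = (dQ/dP)(P/Q) = (-0.571)(88.00/48).

-1.048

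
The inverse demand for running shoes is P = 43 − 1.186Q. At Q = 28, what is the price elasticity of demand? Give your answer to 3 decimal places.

At Q = 28, P = 43 − 1.186(28) = 9.79.
dP/dQ = −1.186, so dQ/dP = 1/(−1.186) = -0.843.
ε = (dQ/dP)(P/Q) = (-0.843)(9.79/28).

-0.295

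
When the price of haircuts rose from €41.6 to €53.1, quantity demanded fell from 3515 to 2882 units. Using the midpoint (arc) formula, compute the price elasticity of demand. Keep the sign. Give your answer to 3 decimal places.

-0.815

ΔQ = 2882 − 3515 = -633; ΔP = 53.1 − 41.6 = 11.5.
Midpoints: P̄ = 47.35, Q̄ = 3198.5.
ε = (ΔQ/ΔP)(P̄/Q̄) = (-633/11.5)(47.35/3198.5).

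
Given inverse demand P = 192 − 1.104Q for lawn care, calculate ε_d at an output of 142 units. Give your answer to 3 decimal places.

At Q = 142, P = 192 − 1.104(142) = 35.23.
dP/dQ = −1.104, so dQ/dP = 1/(−1.104) = -0.906.
ε = (dQ/dP)(P/Q) = (-0.906)(35.23/142).

-0.225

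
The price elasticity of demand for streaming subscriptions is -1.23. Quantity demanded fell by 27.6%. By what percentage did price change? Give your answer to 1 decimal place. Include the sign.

22.4%

%ΔP ≈ %ΔQ / ε = (-27.6%)/(-1.23) = 22.44%.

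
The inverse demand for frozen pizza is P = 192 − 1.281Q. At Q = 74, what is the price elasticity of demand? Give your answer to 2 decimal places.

-1.03

At Q = 74, P = 192 − 1.281(74) = 97.21.
dP/dQ = −1.281, so dQ/dP = 1/(−1.281) = -0.781.
ε = (dQ/dP)(P/Q) = (-0.781)(97.21/74).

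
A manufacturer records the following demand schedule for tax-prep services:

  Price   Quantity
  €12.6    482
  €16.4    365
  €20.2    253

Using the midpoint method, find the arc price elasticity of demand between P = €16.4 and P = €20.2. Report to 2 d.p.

-1.75

At P = 16.4, Q = 365; at P = 20.2, Q = 253.
ΔQ = -112, ΔP = 3.8. Midpoints: P̄ = 18.30, Q̄ = 309.0.
ε = (ΔQ/ΔP)(P̄/Q̄) = (-112/3.8)(18.30/309.0).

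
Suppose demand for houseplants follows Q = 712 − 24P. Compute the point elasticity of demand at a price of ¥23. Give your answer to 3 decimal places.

At P = 23, Q = 160.
dQ/dP = −24.
ε = (dQ/dP)(P/Q) = (-24)(23/160).

-3.450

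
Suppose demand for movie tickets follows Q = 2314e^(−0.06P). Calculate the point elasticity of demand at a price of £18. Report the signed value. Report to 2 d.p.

At P = 18, Q = 785.824.
dQ/dP = −0.06·2314e^(−0.06P) = −0.06Q = -47.149.
ε = (dQ/dP)(P/Q) = (-47.149)(18/785.824).
|ε| > 1, so demand is elastic at this price.

-1.08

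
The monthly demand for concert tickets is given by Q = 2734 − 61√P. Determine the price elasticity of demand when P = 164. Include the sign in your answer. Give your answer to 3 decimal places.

At P = 164, Q = 1952.819.
dQ/dP = −61/(2√P) = -2.382.
ε = (dQ/dP)(P/Q) = (-2.382)(164/1952.819).

-0.200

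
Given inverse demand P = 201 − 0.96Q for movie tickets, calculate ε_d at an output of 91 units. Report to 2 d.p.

-1.30

At Q = 91, P = 201 − 0.96(91) = 113.64.
dP/dQ = −0.96, so dQ/dP = 1/(−0.96) = -1.042.
ε = (dQ/dP)(P/Q) = (-1.042)(113.64/91).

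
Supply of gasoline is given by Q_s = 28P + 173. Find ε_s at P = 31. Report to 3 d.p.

At P = 31, Q_s = 1041.
dQ_s/dP = 28.
ε_s = (dQ_s/dP)(P/Q_s) = (28)(31/1041).

0.834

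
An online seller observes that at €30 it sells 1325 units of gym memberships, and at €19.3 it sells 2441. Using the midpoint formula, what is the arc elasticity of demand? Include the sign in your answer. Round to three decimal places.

ΔQ = 2441 − 1325 = 1116; ΔP = 19.3 − 30 = -10.7.
Midpoints: P̄ = 24.65, Q̄ = 1883.0.
ε = (ΔQ/ΔP)(P̄/Q̄) = (1116/-10.7)(24.65/1883.0).

-1.365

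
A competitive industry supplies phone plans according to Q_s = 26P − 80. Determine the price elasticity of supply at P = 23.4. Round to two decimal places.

1.15

At P = 23.4, Q_s = 528.40.
dQ_s/dP = 26.
ε_s = (dQ_s/dP)(P/Q_s) = (26)(23.4/528.40).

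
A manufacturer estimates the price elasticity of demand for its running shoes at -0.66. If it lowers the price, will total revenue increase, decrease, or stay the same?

|ε| = 0.66 < 1, so demand is inelastic. A price cut therefore reduces total revenue.

decrease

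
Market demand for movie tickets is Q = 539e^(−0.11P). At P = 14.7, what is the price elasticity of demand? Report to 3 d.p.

At P = 14.7, Q = 106.988.
dQ/dP = −0.11·539e^(−0.11P) = −0.11Q = -11.769.
ε = (dQ/dP)(P/Q) = (-11.769)(14.7/106.988).
|ε| > 1, so demand is elastic at this price.

-1.617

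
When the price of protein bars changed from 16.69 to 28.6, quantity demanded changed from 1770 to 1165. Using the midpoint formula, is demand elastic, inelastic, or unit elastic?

inelastic

Arc ε ≈ -0.784.
|ε| = 0.78 < 1.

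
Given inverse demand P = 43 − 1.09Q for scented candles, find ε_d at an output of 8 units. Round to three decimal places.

-3.931

At Q = 8, P = 43 − 1.09(8) = 34.28.
dP/dQ = −1.09, so dQ/dP = 1/(−1.09) = -0.917.
ε = (dQ/dP)(P/Q) = (-0.917)(34.28/8).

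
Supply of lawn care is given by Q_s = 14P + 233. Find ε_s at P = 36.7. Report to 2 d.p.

0.69

At P = 36.7, Q_s = 746.80.
dQ_s/dP = 14.
ε_s = (dQ_s/dP)(P/Q_s) = (14)(36.7/746.80).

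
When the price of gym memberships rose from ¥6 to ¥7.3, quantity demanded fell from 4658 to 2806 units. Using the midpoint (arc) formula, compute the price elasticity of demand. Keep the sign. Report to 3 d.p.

-2.539

ΔQ = 2806 − 4658 = -1852; ΔP = 7.3 − 6 = 1.3.
Midpoints: P̄ = 6.65, Q̄ = 3732.0.
ε = (ΔQ/ΔP)(P̄/Q̄) = (-1852/1.3)(6.65/3732.0).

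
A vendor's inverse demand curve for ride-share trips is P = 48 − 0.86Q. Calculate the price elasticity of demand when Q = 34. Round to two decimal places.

At Q = 34, P = 48 − 0.86(34) = 18.76.
dP/dQ = −0.86, so dQ/dP = 1/(−0.86) = -1.163.
ε = (dQ/dP)(P/Q) = (-1.163)(18.76/34).

-0.64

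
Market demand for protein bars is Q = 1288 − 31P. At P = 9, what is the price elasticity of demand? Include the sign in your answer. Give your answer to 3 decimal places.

-0.277

At P = 9, Q = 1009.
dQ/dP = −31.
ε = (dQ/dP)(P/Q) = (-31)(9/1009).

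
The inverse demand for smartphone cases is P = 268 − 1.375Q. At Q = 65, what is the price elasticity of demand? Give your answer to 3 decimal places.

-1.999

At Q = 65, P = 268 − 1.375(65) = 178.62.
dP/dQ = −1.375, so dQ/dP = 1/(−1.375) = -0.727.
ε = (dQ/dP)(P/Q) = (-0.727)(178.62/65).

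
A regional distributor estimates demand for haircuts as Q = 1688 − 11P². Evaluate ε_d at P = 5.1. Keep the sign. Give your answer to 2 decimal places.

-0.41

At P = 5.1, Q = 1401.890.
dQ/dP = −22P = -112.200.
ε = (dQ/dP)(P/Q) = (-112.200)(5.1/1401.890).
|ε| < 1, so demand is inelastic at this price.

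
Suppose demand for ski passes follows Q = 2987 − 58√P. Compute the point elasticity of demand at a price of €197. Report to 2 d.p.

At P = 197, Q = 2172.931.
dQ/dP = −58/(2√P) = -2.066.
ε = (dQ/dP)(P/Q) = (-2.066)(197/2172.931).

-0.19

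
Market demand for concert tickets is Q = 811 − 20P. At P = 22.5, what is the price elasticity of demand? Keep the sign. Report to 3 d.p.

-1.247

At P = 22.5, Q = 361.
dQ/dP = −20.
ε = (dQ/dP)(P/Q) = (-20)(22.5/361).
|ε| > 1, so demand is elastic at this price.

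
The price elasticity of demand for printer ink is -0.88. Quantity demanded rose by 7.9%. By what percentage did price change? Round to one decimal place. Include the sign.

-9.0%

%ΔP ≈ %ΔQ / ε = (7.9%)/(-0.88) = -8.98%.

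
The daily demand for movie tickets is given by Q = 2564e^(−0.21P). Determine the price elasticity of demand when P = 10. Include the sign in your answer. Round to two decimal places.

-2.10

At P = 10, Q = 313.978.
dQ/dP = −0.21·2564e^(−0.21P) = −0.21Q = -65.935.
ε = (dQ/dP)(P/Q) = (-65.935)(10/313.978).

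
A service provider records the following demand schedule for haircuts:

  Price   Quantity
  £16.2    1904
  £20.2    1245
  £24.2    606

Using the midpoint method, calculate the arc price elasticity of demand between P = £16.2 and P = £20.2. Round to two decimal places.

-1.90

At P = 16.2, Q = 1904; at P = 20.2, Q = 1245.
ΔQ = -659, ΔP = 4.0. Midpoints: P̄ = 18.20, Q̄ = 1574.5.
ε = (ΔQ/ΔP)(P̄/Q̄) = (-659/4.0)(18.20/1574.5).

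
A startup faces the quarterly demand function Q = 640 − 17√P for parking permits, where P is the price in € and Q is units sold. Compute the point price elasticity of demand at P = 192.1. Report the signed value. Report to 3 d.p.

-0.291

At P = 192.1, Q = 404.380.
dQ/dP = −17/(2√P) = -0.613.
ε = (dQ/dP)(P/Q) = (-0.613)(192.1/404.380).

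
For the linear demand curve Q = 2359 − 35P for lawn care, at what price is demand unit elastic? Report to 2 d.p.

For linear demand Q = a − bP, ε = −bP/(a − bP). |ε| = 1 when bP = a − bP, i.e. P = a/(2b).
P = 2359/(2·35) = 2359/70 = 33.7000.

33.70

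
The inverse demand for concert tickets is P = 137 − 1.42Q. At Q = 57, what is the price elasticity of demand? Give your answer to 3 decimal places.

-0.693

At Q = 57, P = 137 − 1.42(57) = 56.06.
dP/dQ = −1.42, so dQ/dP = 1/(−1.42) = -0.704.
ε = (dQ/dP)(P/Q) = (-0.704)(56.06/57).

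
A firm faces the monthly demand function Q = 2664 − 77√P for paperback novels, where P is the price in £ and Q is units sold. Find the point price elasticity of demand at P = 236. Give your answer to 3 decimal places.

-0.399

At P = 236, Q = 1481.104.
dQ/dP = −77/(2√P) = -2.506.
ε = (dQ/dP)(P/Q) = (-2.506)(236/1481.104).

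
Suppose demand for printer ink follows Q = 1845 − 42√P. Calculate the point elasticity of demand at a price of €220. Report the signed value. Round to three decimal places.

At P = 220, Q = 1222.039.
dQ/dP = −42/(2√P) = -1.416.
ε = (dQ/dP)(P/Q) = (-1.416)(220/1222.039).

-0.255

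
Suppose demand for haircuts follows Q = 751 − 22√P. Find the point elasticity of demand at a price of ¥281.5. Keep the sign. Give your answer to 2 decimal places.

At P = 281.5, Q = 381.885.
dQ/dP = −22/(2√P) = -0.656.
ε = (dQ/dP)(P/Q) = (-0.656)(281.5/381.885).

-0.48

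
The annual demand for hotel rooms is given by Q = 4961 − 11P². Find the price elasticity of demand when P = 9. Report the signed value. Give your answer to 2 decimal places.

At P = 9, Q = 4070.
dQ/dP = −22P = -198.
ε = (dQ/dP)(P/Q) = (-198)(9/4070).

-0.44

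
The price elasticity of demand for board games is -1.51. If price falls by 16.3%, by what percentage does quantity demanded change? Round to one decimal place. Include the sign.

24.6%

%ΔQ ≈ ε × %ΔP = (-1.51)(-16.3%) = 24.61%.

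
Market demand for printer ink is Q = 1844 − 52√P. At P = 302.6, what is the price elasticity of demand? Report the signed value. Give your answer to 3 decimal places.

At P = 302.6, Q = 939.439.
dQ/dP = −52/(2√P) = -1.495.
ε = (dQ/dP)(P/Q) = (-1.495)(302.6/939.439).

-0.481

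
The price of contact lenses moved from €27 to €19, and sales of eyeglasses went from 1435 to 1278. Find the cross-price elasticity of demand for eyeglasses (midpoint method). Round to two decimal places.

ΔQ_x = 1278 − 1435 = -157; ΔP_y = 19 − 27 = -8.
Midpoints: P̄_y = 23.00, Q̄_x = 1356.5.
ε_xy = (ΔQ_x/ΔP_y)(P̄_y/Q̄_x) = (-157/-8)(23.00/1356.5).

0.33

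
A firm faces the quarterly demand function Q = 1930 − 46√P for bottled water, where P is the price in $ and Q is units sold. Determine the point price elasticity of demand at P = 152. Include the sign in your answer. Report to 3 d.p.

At P = 152, Q = 1362.874.
dQ/dP = −46/(2√P) = -1.866.
ε = (dQ/dP)(P/Q) = (-1.866)(152/1362.874).
|ε| < 1, so demand is inelastic at this price.

-0.208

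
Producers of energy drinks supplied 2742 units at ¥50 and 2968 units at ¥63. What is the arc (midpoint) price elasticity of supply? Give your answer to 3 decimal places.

ΔQ = 2968 − 2742 = 226; ΔP = 63 − 50 = 13.
Midpoints: P̄ = 56.50, Q̄ = 2855.0.
ε_s = (ΔQ/ΔP)(P̄/Q̄) = (226/13)(56.50/2855.0).

0.344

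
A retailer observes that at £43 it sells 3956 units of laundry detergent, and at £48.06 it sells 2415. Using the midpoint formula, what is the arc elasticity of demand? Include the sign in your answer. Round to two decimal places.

-4.35

ΔQ = 2415 − 3956 = -1541; ΔP = 48.06 − 43 = 5.06.
Midpoints: P̄ = 45.53, Q̄ = 3185.5.
ε = (ΔQ/ΔP)(P̄/Q̄) = (-1541/5.06)(45.53/3185.5).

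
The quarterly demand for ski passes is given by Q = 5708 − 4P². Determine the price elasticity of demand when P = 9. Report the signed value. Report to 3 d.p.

-0.120

At P = 9, Q = 5384.
dQ/dP = −8P = -72.
ε = (dQ/dP)(P/Q) = (-72)(9/5384).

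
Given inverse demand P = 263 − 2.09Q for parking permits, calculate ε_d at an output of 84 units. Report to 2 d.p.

-0.50

At Q = 84, P = 263 − 2.09(84) = 87.44.
dP/dQ = −2.09, so dQ/dP = 1/(−2.09) = -0.478.
ε = (dQ/dP)(P/Q) = (-0.478)(87.44/84).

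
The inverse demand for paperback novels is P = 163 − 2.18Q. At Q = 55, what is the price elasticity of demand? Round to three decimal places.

-0.359

At Q = 55, P = 163 − 2.18(55) = 43.10.
dP/dQ = −2.18, so dQ/dP = 1/(−2.18) = -0.459.
ε = (dQ/dP)(P/Q) = (-0.459)(43.10/55).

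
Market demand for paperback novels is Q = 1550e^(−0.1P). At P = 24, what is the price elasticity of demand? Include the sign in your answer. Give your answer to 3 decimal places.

-2.400

At P = 24, Q = 140.613.
dQ/dP = −0.1·1550e^(−0.1P) = −0.1Q = -14.061.
ε = (dQ/dP)(P/Q) = (-14.061)(24/140.613).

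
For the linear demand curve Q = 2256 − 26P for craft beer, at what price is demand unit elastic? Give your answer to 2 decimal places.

43.38

For linear demand Q = a − bP, ε = −bP/(a − bP). |ε| = 1 when bP = a − bP, i.e. P = a/(2b).
P = 2256/(2·26) = 2256/52 = 43.3846.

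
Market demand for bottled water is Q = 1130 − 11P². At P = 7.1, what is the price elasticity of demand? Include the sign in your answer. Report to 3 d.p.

At P = 7.1, Q = 575.490.
dQ/dP = −22P = -156.200.
ε = (dQ/dP)(P/Q) = (-156.200)(7.1/575.490).

-1.927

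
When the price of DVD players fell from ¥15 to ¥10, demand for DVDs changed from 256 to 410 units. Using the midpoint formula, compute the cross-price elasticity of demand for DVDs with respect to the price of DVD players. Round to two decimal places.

ΔQ_x = 410 − 256 = 154; ΔP_y = 10 − 15 = -5.
Midpoints: P̄_y = 12.50, Q̄_x = 333.0.
ε_xy = (ΔQ_x/ΔP_y)(P̄_y/Q̄_x) = (154/-5)(12.50/333.0).
ε_xy < 0, so the goods are complements.

-1.16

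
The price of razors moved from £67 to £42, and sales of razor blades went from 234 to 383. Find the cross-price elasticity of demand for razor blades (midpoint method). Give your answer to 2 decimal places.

-1.05

ΔQ_x = 383 − 234 = 149; ΔP_y = 42 − 67 = -25.
Midpoints: P̄_y = 54.50, Q̄_x = 308.5.
ε_xy = (ΔQ_x/ΔP_y)(P̄_y/Q̄_x) = (149/-25)(54.50/308.5).
ε_xy < 0, so the goods are complements.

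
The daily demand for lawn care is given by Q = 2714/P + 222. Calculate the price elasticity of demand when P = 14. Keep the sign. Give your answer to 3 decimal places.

At P = 14, Q = 415.857.
dQ/dP = −2714/P² = -13.847.
ε = (dQ/dP)(P/Q) = (-13.847)(14/415.857).

-0.466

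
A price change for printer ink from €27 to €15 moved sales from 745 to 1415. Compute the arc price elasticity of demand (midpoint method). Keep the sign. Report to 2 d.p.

ΔQ = 1415 − 745 = 670; ΔP = 15 − 27 = -12.
Midpoints: P̄ = 21.00, Q̄ = 1080.0.
ε = (ΔQ/ΔP)(P̄/Q̄) = (670/-12)(21.00/1080.0).

-1.09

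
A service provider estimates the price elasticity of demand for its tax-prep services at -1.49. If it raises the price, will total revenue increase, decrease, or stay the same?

|ε| = 1.49 > 1, so demand is elastic. A price rise therefore reduces total revenue.

decrease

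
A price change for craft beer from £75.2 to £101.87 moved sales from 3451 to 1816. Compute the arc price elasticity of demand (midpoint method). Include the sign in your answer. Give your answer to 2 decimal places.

-2.06

ΔQ = 1816 − 3451 = -1635; ΔP = 101.87 − 75.2 = 26.67.
Midpoints: P̄ = 88.53, Q̄ = 2633.5.
ε = (ΔQ/ΔP)(P̄/Q̄) = (-1635/26.67)(88.53/2633.5).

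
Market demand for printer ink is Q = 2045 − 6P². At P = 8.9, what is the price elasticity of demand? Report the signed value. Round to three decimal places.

At P = 8.9, Q = 1569.740.
dQ/dP = −12P = -106.800.
ε = (dQ/dP)(P/Q) = (-106.800)(8.9/1569.740).

-0.606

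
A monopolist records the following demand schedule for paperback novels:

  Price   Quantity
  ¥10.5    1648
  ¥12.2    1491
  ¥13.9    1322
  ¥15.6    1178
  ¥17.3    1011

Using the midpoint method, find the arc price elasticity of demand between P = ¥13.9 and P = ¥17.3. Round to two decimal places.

At P = 13.9, Q = 1322; at P = 17.3, Q = 1011.
ΔQ = -311, ΔP = 3.4. Midpoints: P̄ = 15.60, Q̄ = 1166.5.
ε = (ΔQ/ΔP)(P̄/Q̄) = (-311/3.4)(15.60/1166.5).

-1.22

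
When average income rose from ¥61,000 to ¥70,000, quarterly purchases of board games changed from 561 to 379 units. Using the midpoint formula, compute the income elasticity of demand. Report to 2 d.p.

ΔQ = -182, ΔI = 9000. Midpoints: Ī = 65,500, Q̄ = 470.0.
ε_I = (ΔQ/ΔI)(Ī/Q̄) = (-182/9000)(65500/470.0).

-2.82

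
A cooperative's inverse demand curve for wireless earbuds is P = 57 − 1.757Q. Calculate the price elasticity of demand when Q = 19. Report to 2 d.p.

-0.71

At Q = 19, P = 57 − 1.757(19) = 23.62.
dP/dQ = −1.757, so dQ/dP = 1/(−1.757) = -0.569.
ε = (dQ/dP)(P/Q) = (-0.569)(23.62/19).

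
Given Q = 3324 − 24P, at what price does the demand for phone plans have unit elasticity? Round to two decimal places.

For linear demand Q = a − bP, ε = −bP/(a − bP). |ε| = 1 when bP = a − bP, i.e. P = a/(2b).
P = 3324/(2·24) = 3324/48 = 69.2500.

69.25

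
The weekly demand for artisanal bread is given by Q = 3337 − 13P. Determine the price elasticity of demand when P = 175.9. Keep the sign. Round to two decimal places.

-2.18

At P = 175.9, Q = 1050.300.
dQ/dP = −13.
ε = (dQ/dP)(P/Q) = (-13)(175.9/1050.300).
|ε| > 1, so demand is elastic at this price.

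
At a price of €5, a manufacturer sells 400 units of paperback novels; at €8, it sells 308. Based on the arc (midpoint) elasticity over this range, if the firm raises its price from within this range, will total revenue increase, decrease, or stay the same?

increase

Arc ε = (-92/3)(6.50/354.0) ≈ -0.563.
|ε| = 0.56 < 1, so demand is inelastic. A price rise therefore raises total revenue.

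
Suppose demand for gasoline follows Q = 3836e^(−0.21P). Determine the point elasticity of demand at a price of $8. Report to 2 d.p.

At P = 8, Q = 714.931.
dQ/dP = −0.21·3836e^(−0.21P) = −0.21Q = -150.135.
ε = (dQ/dP)(P/Q) = (-150.135)(8/714.931).

-1.68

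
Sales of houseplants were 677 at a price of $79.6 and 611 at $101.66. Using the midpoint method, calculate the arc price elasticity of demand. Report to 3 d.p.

ΔQ = 611 − 677 = -66; ΔP = 101.66 − 79.6 = 22.06.
Midpoints: P̄ = 90.63, Q̄ = 644.0.
ε = (ΔQ/ΔP)(P̄/Q̄) = (-66/22.06)(90.63/644.0).

-0.421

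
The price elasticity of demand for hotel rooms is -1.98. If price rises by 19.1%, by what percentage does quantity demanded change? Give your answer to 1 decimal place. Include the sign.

-37.8%

%ΔQ ≈ ε × %ΔP = (-1.98)(19.1%) = -37.82%.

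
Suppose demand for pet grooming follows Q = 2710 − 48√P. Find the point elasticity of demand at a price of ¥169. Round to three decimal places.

-0.150

At P = 169, Q = 2086.
dQ/dP = −48/(2√P) = -1.846.
ε = (dQ/dP)(P/Q) = (-1.846)(169/2086).
|ε| < 1, so demand is inelastic at this price.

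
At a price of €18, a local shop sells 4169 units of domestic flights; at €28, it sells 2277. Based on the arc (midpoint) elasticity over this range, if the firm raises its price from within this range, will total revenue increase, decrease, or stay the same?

decrease

Arc ε = (-1892/10)(23.00/3223.0) ≈ -1.350.
|ε| = 1.35 > 1, so demand is elastic. A price rise therefore reduces total revenue.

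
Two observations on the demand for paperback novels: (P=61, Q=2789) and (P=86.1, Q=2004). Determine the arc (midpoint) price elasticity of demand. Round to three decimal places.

-0.960

ΔQ = 2004 − 2789 = -785; ΔP = 86.1 − 61 = 25.1.
Midpoints: P̄ = 73.55, Q̄ = 2396.5.
ε = (ΔQ/ΔP)(P̄/Q̄) = (-785/25.1)(73.55/2396.5).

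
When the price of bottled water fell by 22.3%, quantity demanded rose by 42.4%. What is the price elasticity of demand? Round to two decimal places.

-1.90

ε = %ΔQ / %ΔP = (42.4)/(-22.3) = -1.901.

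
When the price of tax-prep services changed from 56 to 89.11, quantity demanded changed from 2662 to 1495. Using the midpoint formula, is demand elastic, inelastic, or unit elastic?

Arc ε ≈ -1.230.
|ε| = 1.23 > 1.

elastic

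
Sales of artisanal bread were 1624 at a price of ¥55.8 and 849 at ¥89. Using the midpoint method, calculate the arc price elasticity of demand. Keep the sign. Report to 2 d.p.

ΔQ = 849 − 1624 = -775; ΔP = 89 − 55.8 = 33.2.
Midpoints: P̄ = 72.40, Q̄ = 1236.5.
ε = (ΔQ/ΔP)(P̄/Q̄) = (-775/33.2)(72.40/1236.5).

-1.37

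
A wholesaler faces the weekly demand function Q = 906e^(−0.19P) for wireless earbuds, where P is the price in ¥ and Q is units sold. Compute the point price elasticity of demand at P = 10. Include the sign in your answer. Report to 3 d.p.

-1.900

At P = 10, Q = 135.509.
dQ/dP = −0.19·906e^(−0.19P) = −0.19Q = -25.747.
ε = (dQ/dP)(P/Q) = (-25.747)(10/135.509).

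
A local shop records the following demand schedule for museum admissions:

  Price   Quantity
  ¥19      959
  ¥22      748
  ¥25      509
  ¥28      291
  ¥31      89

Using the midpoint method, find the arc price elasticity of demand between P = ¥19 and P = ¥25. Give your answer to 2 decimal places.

-2.25

At P = 19, Q = 959; at P = 25, Q = 509.
ΔQ = -450, ΔP = 6. Midpoints: P̄ = 22.00, Q̄ = 734.0.
ε = (ΔQ/ΔP)(P̄/Q̄) = (-450/6)(22.00/734.0).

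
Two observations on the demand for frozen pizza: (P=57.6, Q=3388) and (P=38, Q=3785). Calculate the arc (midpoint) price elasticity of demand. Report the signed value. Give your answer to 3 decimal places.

-0.270

ΔQ = 3785 − 3388 = 397; ΔP = 38 − 57.6 = -19.6.
Midpoints: P̄ = 47.80, Q̄ = 3586.5.
ε = (ΔQ/ΔP)(P̄/Q̄) = (397/-19.6)(47.80/3586.5).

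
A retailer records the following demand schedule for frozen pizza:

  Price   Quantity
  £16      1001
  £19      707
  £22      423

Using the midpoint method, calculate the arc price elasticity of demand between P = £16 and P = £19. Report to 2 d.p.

At P = 16, Q = 1001; at P = 19, Q = 707.
ΔQ = -294, ΔP = 3. Midpoints: P̄ = 17.50, Q̄ = 854.0.
ε = (ΔQ/ΔP)(P̄/Q̄) = (-294/3)(17.50/854.0).

-2.01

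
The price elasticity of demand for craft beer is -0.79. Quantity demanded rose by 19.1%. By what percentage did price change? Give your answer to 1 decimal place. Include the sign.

-24.2%

%ΔP ≈ %ΔQ / ε = (19.1%)/(-0.79) = -24.18%.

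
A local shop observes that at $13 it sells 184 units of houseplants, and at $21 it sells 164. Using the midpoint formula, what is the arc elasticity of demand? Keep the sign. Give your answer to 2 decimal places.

-0.24

ΔQ = 164 − 184 = -20; ΔP = 21 − 13 = 8.
Midpoints: P̄ = 17.00, Q̄ = 174.0.
ε = (ΔQ/ΔP)(P̄/Q̄) = (-20/8)(17.00/174.0).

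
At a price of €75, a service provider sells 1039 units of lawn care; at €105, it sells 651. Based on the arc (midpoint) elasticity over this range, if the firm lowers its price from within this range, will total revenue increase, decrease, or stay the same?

Arc ε = (-388/30)(90.00/845.0) ≈ -1.378.
|ε| = 1.38 > 1, so demand is elastic. A price cut therefore raises total revenue.

increase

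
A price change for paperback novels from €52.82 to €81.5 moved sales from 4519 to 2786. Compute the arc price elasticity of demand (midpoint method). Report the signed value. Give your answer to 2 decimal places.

-1.11

ΔQ = 2786 − 4519 = -1733; ΔP = 81.5 − 52.82 = 28.68.
Midpoints: P̄ = 67.16, Q̄ = 3652.5.
ε = (ΔQ/ΔP)(P̄/Q̄) = (-1733/28.68)(67.16/3652.5).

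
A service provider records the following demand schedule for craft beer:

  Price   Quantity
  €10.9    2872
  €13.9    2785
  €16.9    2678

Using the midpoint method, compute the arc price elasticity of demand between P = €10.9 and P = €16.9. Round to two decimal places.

At P = 10.9, Q = 2872; at P = 16.9, Q = 2678.
ΔQ = -194, ΔP = 6.0. Midpoints: P̄ = 13.90, Q̄ = 2775.0.
ε = (ΔQ/ΔP)(P̄/Q̄) = (-194/6.0)(13.90/2775.0).

-0.16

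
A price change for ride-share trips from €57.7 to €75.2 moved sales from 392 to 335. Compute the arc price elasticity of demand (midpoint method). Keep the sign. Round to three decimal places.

-0.595

ΔQ = 335 − 392 = -57; ΔP = 75.2 − 57.7 = 17.5.
Midpoints: P̄ = 66.45, Q̄ = 363.5.
ε = (ΔQ/ΔP)(P̄/Q̄) = (-57/17.5)(66.45/363.5).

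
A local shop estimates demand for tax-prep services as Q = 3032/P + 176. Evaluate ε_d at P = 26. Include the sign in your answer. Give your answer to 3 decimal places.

-0.399

At P = 26, Q = 292.615.
dQ/dP = −3032/P² = -4.485.
ε = (dQ/dP)(P/Q) = (-4.485)(26/292.615).
|ε| < 1, so demand is inelastic at this price.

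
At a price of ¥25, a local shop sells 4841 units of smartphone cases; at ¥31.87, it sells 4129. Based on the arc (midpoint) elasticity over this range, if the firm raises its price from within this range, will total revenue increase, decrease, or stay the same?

increase

Arc ε = (-712/6.87)(28.44/4485.0) ≈ -0.657.
|ε| = 0.66 < 1, so demand is inelastic. A price rise therefore raises total revenue.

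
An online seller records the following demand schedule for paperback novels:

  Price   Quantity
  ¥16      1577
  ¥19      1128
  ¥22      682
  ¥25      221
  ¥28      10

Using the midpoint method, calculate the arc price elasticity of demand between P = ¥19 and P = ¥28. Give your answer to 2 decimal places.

At P = 19, Q = 1128; at P = 28, Q = 10.
ΔQ = -1118, ΔP = 9. Midpoints: P̄ = 23.50, Q̄ = 569.0.
ε = (ΔQ/ΔP)(P̄/Q̄) = (-1118/9)(23.50/569.0).

-5.13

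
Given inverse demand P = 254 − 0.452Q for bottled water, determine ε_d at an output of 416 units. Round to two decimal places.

At Q = 416, P = 254 − 0.452(416) = 65.97.
dP/dQ = −0.452, so dQ/dP = 1/(−0.452) = -2.212.
ε = (dQ/dP)(P/Q) = (-2.212)(65.97/416).

-0.35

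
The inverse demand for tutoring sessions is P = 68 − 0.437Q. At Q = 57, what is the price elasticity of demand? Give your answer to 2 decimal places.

-1.73

At Q = 57, P = 68 − 0.437(57) = 43.09.
dP/dQ = −0.437, so dQ/dP = 1/(−0.437) = -2.288.
ε = (dQ/dP)(P/Q) = (-2.288)(43.09/57).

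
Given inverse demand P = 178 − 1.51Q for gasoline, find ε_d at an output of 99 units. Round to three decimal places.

-0.191

At Q = 99, P = 178 − 1.51(99) = 28.51.
dP/dQ = −1.51, so dQ/dP = 1/(−1.51) = -0.662.
ε = (dQ/dP)(P/Q) = (-0.662)(28.51/99).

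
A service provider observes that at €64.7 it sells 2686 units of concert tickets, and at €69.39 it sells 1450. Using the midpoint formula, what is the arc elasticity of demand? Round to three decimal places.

-8.544

ΔQ = 1450 − 2686 = -1236; ΔP = 69.39 − 64.7 = 4.69.
Midpoints: P̄ = 67.05, Q̄ = 2068.0.
ε = (ΔQ/ΔP)(P̄/Q̄) = (-1236/4.69)(67.05/2068.0).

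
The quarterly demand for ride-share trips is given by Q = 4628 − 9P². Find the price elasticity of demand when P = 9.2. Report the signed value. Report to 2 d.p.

-0.39

At P = 9.2, Q = 3866.240.
dQ/dP = −18P = -165.600.
ε = (dQ/dP)(P/Q) = (-165.600)(9.2/3866.240).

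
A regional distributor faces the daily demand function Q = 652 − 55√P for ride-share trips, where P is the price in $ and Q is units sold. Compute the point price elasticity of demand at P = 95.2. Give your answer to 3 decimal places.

At P = 95.2, Q = 115.362.
dQ/dP = −55/(2√P) = -2.818.
ε = (dQ/dP)(P/Q) = (-2.818)(95.2/115.362).
|ε| > 1, so demand is elastic at this price.

-2.326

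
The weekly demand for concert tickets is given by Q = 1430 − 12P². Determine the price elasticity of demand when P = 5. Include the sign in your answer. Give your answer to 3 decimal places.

-0.531

At P = 5, Q = 1130.
dQ/dP = −24P = -120.
ε = (dQ/dP)(P/Q) = (-120)(5/1130).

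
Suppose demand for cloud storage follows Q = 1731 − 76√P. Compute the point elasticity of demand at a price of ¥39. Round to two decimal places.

-0.19

At P = 39, Q = 1256.380.
dQ/dP = −76/(2√P) = -6.085.
ε = (dQ/dP)(P/Q) = (-6.085)(39/1256.380).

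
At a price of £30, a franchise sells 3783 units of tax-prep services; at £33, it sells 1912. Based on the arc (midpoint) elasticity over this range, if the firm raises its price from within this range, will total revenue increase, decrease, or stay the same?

decrease

Arc ε = (-1871/3)(31.50/2847.5) ≈ -6.899.
|ε| = 6.90 > 1, so demand is elastic. A price rise therefore reduces total revenue.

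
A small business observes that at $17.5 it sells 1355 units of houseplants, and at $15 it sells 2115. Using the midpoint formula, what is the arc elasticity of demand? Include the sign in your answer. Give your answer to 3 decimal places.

ΔQ = 2115 − 1355 = 760; ΔP = 15 − 17.5 = -2.5.
Midpoints: P̄ = 16.25, Q̄ = 1735.0.
ε = (ΔQ/ΔP)(P̄/Q̄) = (760/-2.5)(16.25/1735.0).

-2.847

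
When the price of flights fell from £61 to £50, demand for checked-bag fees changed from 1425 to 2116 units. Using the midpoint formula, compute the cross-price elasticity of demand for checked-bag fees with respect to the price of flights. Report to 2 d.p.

ΔQ_x = 2116 − 1425 = 691; ΔP_y = 50 − 61 = -11.
Midpoints: P̄_y = 55.50, Q̄_x = 1770.5.
ε_xy = (ΔQ_x/ΔP_y)(P̄_y/Q̄_x) = (691/-11)(55.50/1770.5).

-1.97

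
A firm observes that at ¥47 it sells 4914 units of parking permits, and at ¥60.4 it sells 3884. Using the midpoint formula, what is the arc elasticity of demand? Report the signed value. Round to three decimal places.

ΔQ = 3884 − 4914 = -1030; ΔP = 60.4 − 47 = 13.4.
Midpoints: P̄ = 53.70, Q̄ = 4399.0.
ε = (ΔQ/ΔP)(P̄/Q̄) = (-1030/13.4)(53.70/4399.0).

-0.938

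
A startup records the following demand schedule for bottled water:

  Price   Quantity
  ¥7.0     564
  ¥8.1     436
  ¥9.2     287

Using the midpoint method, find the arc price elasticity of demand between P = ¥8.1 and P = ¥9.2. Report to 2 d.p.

At P = 8.1, Q = 436; at P = 9.2, Q = 287.
ΔQ = -149, ΔP = 1.1. Midpoints: P̄ = 8.65, Q̄ = 361.5.
ε = (ΔQ/ΔP)(P̄/Q̄) = (-149/1.1)(8.65/361.5).

-3.24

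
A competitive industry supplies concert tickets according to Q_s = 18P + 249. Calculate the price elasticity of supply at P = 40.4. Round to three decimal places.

0.745

At P = 40.4, Q_s = 976.20.
dQ_s/dP = 18.
ε_s = (dQ_s/dP)(P/Q_s) = (18)(40.4/976.20).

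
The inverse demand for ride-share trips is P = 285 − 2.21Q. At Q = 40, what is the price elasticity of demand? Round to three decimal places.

-2.224

At Q = 40, P = 285 − 2.21(40) = 196.60.
dP/dQ = −2.21, so dQ/dP = 1/(−2.21) = -0.452.
ε = (dQ/dP)(P/Q) = (-0.452)(196.60/40).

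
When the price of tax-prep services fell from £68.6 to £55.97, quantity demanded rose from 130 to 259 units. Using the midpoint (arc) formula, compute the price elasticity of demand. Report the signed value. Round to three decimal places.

ΔQ = 259 − 130 = 129; ΔP = 55.97 − 68.6 = -12.63.
Midpoints: P̄ = 62.28, Q̄ = 194.5.
ε = (ΔQ/ΔP)(P̄/Q̄) = (129/-12.63)(62.28/194.5).

-3.271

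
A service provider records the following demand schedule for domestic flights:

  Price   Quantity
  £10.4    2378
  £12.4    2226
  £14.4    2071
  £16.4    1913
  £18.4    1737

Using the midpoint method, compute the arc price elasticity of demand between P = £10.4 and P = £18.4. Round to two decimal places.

At P = 10.4, Q = 2378; at P = 18.4, Q = 1737.
ΔQ = -641, ΔP = 8.0. Midpoints: P̄ = 14.40, Q̄ = 2057.5.
ε = (ΔQ/ΔP)(P̄/Q̄) = (-641/8.0)(14.40/2057.5).

-0.56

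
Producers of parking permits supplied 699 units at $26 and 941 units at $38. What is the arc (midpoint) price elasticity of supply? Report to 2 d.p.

ΔQ = 941 − 699 = 242; ΔP = 38 − 26 = 12.
Midpoints: P̄ = 32.00, Q̄ = 820.0.
ε_s = (ΔQ/ΔP)(P̄/Q̄) = (242/12)(32.00/820.0).

0.79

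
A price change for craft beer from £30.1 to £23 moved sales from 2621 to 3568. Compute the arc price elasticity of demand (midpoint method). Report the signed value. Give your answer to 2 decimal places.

-1.14

ΔQ = 3568 − 2621 = 947; ΔP = 23 − 30.1 = -7.1.
Midpoints: P̄ = 26.55, Q̄ = 3094.5.
ε = (ΔQ/ΔP)(P̄/Q̄) = (947/-7.1)(26.55/3094.5).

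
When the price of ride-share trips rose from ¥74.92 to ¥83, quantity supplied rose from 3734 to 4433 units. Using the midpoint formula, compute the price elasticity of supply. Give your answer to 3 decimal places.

1.673

ΔQ = 4433 − 3734 = 699; ΔP = 83 − 74.92 = 8.08.
Midpoints: P̄ = 78.96, Q̄ = 4083.5.
ε_s = (ΔQ/ΔP)(P̄/Q̄) = (699/8.08)(78.96/4083.5).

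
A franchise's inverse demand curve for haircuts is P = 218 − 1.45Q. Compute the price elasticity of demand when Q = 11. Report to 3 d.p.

-12.668

At Q = 11, P = 218 − 1.45(11) = 202.05.
dP/dQ = −1.45, so dQ/dP = 1/(−1.45) = -0.690.
ε = (dQ/dP)(P/Q) = (-0.690)(202.05/11).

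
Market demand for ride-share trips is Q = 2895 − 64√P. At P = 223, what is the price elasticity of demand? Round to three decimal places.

At P = 223, Q = 1939.276.
dQ/dP = −64/(2√P) = -2.143.
ε = (dQ/dP)(P/Q) = (-2.143)(223/1939.276).
|ε| < 1, so demand is inelastic at this price.

-0.246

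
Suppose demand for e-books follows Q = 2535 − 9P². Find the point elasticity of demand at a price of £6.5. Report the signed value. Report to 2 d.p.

At P = 6.5, Q = 2154.750.
dQ/dP = −18P = -117.
ε = (dQ/dP)(P/Q) = (-117)(6.5/2154.750).

-0.35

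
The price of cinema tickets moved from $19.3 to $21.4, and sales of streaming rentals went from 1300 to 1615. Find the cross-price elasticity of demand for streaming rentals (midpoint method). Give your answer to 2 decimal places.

ΔQ_x = 1615 − 1300 = 315; ΔP_y = 21.4 − 19.3 = 2.1.
Midpoints: P̄_y = 20.35, Q̄_x = 1457.5.
ε_xy = (ΔQ_x/ΔP_y)(P̄_y/Q̄_x) = (315/2.1)(20.35/1457.5).
ε_xy > 0, so the goods are substitutes.

2.09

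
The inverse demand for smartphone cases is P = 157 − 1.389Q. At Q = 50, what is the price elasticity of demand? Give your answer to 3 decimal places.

At Q = 50, P = 157 − 1.389(50) = 87.55.
dP/dQ = −1.389, so dQ/dP = 1/(−1.389) = -0.720.
ε = (dQ/dP)(P/Q) = (-0.720)(87.55/50).

-1.261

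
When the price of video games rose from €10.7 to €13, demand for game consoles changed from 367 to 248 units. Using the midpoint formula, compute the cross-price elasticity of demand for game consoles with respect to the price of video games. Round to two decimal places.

-1.99

ΔQ_x = 248 − 367 = -119; ΔP_y = 13 − 10.7 = 2.3.
Midpoints: P̄_y = 11.85, Q̄_x = 307.5.
ε_xy = (ΔQ_x/ΔP_y)(P̄_y/Q̄_x) = (-119/2.3)(11.85/307.5).
ε_xy < 0, so the goods are complements.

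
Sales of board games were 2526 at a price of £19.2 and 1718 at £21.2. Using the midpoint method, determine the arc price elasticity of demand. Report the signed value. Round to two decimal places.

-3.85

ΔQ = 1718 − 2526 = -808; ΔP = 21.2 − 19.2 = 2.
Midpoints: P̄ = 20.20, Q̄ = 2122.0.
ε = (ΔQ/ΔP)(P̄/Q̄) = (-808/2)(20.20/2122.0).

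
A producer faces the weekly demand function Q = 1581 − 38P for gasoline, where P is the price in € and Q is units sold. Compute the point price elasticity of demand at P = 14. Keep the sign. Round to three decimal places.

At P = 14, Q = 1049.
dQ/dP = −38.
ε = (dQ/dP)(P/Q) = (-38)(14/1049).

-0.507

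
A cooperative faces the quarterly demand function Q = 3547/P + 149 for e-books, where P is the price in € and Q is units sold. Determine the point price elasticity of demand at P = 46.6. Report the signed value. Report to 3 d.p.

-0.338

At P = 46.6, Q = 225.116.
dQ/dP = −3547/P² = -1.633.
ε = (dQ/dP)(P/Q) = (-1.633)(46.6/225.116).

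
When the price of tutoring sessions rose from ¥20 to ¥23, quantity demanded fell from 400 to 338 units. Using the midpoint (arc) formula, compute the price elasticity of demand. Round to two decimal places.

ΔQ = 338 − 400 = -62; ΔP = 23 − 20 = 3.
Midpoints: P̄ = 21.50, Q̄ = 369.0.
ε = (ΔQ/ΔP)(P̄/Q̄) = (-62/3)(21.50/369.0).

-1.20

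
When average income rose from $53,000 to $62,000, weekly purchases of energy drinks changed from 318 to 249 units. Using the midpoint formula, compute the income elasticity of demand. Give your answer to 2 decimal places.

ΔQ = -69, ΔI = 9000. Midpoints: Ī = 57,500, Q̄ = 283.5.
ε_I = (ΔQ/ΔI)(Ī/Q̄) = (-69/9000)(57500/283.5).

-1.55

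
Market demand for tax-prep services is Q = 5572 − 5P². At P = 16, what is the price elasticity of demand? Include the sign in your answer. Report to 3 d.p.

At P = 16, Q = 4292.
dQ/dP = −10P = -160.
ε = (dQ/dP)(P/Q) = (-160)(16/4292).

-0.596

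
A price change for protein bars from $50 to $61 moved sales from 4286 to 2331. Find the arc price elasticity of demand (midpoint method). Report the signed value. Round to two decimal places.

ΔQ = 2331 − 4286 = -1955; ΔP = 61 − 50 = 11.
Midpoints: P̄ = 55.50, Q̄ = 3308.5.
ε = (ΔQ/ΔP)(P̄/Q̄) = (-1955/11)(55.50/3308.5).

-2.98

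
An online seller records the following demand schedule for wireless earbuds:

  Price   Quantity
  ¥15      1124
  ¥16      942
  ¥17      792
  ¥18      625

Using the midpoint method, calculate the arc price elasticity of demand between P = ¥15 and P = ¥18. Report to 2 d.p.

-3.14

At P = 15, Q = 1124; at P = 18, Q = 625.
ΔQ = -499, ΔP = 3. Midpoints: P̄ = 16.50, Q̄ = 874.5.
ε = (ΔQ/ΔP)(P̄/Q̄) = (-499/3)(16.50/874.5).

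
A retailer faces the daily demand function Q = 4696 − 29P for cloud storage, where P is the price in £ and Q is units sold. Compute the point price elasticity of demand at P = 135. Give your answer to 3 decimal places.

At P = 135, Q = 781.
dQ/dP = −29.
ε = (dQ/dP)(P/Q) = (-29)(135/781).

-5.013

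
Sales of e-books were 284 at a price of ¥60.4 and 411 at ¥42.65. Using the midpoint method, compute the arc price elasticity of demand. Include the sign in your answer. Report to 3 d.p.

-1.061

ΔQ = 411 − 284 = 127; ΔP = 42.65 − 60.4 = -17.75.
Midpoints: P̄ = 51.52, Q̄ = 347.5.
ε = (ΔQ/ΔP)(P̄/Q̄) = (127/-17.75)(51.52/347.5).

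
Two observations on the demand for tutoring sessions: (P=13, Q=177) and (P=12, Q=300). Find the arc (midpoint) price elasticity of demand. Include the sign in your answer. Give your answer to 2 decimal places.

ΔQ = 300 − 177 = 123; ΔP = 12 − 13 = -1.
Midpoints: P̄ = 12.50, Q̄ = 238.5.
ε = (ΔQ/ΔP)(P̄/Q̄) = (123/-1)(12.50/238.5).

-6.45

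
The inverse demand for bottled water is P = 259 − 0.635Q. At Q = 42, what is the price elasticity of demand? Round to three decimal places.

At Q = 42, P = 259 − 0.635(42) = 232.33.
dP/dQ = −0.635, so dQ/dP = 1/(−0.635) = -1.575.
ε = (dQ/dP)(P/Q) = (-1.575)(232.33/42).

-8.711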